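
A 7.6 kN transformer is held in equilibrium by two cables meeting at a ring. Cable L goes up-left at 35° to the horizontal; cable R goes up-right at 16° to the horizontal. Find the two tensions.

T_L = 9.401 kN, T_R = 8.011 kN

ΣF_x = 0: −T_L·cos35° + T_R·cos16° = 0 → T_R = 0.852163·T_L.
ΣF_y = 0: T_L·sin35° + T_R·sin16° = 7.6.
Substitute: T_L·(0.573576 + 0.852163·0.275637) = 7.6 → T_L = 9.40055 ≈ 9.401 kN.
Then T_R = 0.852163 × 9.40055 = 8.011 kN.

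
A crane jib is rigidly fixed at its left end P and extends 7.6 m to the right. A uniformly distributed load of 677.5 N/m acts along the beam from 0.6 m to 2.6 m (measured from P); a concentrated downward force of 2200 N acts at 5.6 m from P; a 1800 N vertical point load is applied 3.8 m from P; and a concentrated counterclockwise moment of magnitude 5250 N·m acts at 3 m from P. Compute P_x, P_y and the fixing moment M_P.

P_x = 0, P_y = 5355 N, M_P = 16080 N·m

Resultant of the distributed load: 677.5 × 2 = 1355 N at 1.6 m from P.
ΣF_x = 0: P_x = 0.
ΣF_y = 0: P_y − 677.5·2 − 2200 − 1800 = 0 → P_y = 5355 N.
ΣM about P: M_P − (677.5·2)·1.6 − 2200·5.6 − 1800·3.8 + 5250 = 0 → M_P = 16080 N·m.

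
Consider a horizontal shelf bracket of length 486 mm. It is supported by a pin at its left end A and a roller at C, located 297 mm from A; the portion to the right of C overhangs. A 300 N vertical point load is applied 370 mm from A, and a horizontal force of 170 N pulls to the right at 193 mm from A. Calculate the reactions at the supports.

Taking moments about A: C_y·297 − 300·370 = 0 → C_y = 111000/297 = 373.737 ≈ 373.7 N.
ΣF_y = 0: A_y + 373.737 − 300 = 0 → A_y = -73.74 N.
ΣF_x = 0: A_x + 170 = 0 → A_x = -170.0 N.

A_x = -170.0 N, A_y = -73.74 N, C_y = 373.7 N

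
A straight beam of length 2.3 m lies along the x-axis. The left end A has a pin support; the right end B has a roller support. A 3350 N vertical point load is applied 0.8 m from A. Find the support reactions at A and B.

ΣM about A: B_y·2.3 − 3350·0.8 = 0 → B_y = 2680/2.3 = 1165.22 ≈ 1165 N.
ΣF_y = 0: A_y + 1165.22 − 3350 = 0 → A_y = 2185 N.
ΣF_x = 0: no horizontal applied forces, so A_x = 0.

A_x = 0, A_y = 2185 N, B_y = 1165 N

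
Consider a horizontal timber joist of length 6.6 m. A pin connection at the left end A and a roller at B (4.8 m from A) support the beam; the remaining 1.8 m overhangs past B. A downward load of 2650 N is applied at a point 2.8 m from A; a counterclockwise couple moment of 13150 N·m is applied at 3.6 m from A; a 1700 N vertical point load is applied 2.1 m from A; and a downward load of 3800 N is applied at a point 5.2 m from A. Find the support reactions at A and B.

ΣM about A: B_y·4.8 − 2650·2.8 + 13150 − 1700·2.1 − 3800·5.2 = 0 → B_y = 17600/4.8 = 3666.67 ≈ 3667 N.
ΣF_y = 0: A_y + 3666.67 − 2650 − 1700 − 3800 = 0 → A_y = 4483 N.
ΣF_x = 0: no horizontal applied forces, so A_x = 0.

A_x = 0, A_y = 4483 N, B_y = 3667 N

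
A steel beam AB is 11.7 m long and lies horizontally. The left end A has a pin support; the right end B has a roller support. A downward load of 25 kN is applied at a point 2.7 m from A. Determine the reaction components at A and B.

Moments about A: B_y·11.7 − 25·2.7 = 0 → B_y = 67.5/11.7 = 5.76923 ≈ 5.769 kN.
ΣF_y = 0: A_y + 5.76923 − 25 = 0 → A_y = 19.23 kN.
ΣF_x = 0: no horizontal applied forces, so A_x = 0.

A_x = 0, A_y = 19.23 kN, B_y = 5.769 kN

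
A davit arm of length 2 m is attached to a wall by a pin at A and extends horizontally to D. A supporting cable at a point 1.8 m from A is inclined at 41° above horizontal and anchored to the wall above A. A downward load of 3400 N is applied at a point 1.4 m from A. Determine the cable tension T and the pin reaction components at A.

T = 4031 N, A_x = 3042 N, A_y = 755.6 N

ΣM about A: T·sin41°·1.8 − 3400·1.4 = 0 → T = 4760/(1.8·0.656059) = 4030.8 ≈ 4031 N.
ΣF_x = 0: A_x − T·cos41° = 0 → A_x = 4030.8 × 0.75471 = 3042 N.
ΣF_y = 0: A_y + T·sin41° − 3400 = 0 → A_y = 3400 − 4030.8 × 0.656059 = 755.6 N.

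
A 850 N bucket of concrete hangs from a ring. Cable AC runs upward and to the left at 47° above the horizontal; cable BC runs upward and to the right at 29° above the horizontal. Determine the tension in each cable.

T_AC = 766.2 N, T_BC = 597.4 N

ΣF_x = 0: −T_AC·cos47° + T_BC·cos29° = 0 → T_BC = 0.779766·T_AC.
ΣF_y = 0: T_AC·sin47° + T_BC·sin29° = 850.
Substitute: T_AC·(0.731354 + 0.779766·0.48481) = 850 → T_AC = 766.185 ≈ 766.2 N.
Then T_BC = 0.779766 × 766.185 = 597.4 N.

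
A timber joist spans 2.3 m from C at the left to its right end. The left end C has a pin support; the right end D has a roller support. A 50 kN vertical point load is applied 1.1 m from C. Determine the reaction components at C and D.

C_x = 0, C_y = 26.09 kN, D_y = 23.91 kN

ΣM about C: D_y·2.3 − 50·1.1 = 0 → D_y = 55/2.3 = 23.913 ≈ 23.91 kN.
ΣF_y = 0: C_y + 23.913 − 50 = 0 → C_y = 26.09 kN.
ΣF_x = 0: no horizontal applied forces, so C_x = 0.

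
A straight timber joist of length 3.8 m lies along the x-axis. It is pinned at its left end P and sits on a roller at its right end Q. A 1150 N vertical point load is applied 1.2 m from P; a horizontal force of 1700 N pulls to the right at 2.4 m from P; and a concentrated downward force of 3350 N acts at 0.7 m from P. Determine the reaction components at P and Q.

P_x = -1700 N, P_y = 3520 N, Q_y = 980.3 N

Moments about P: Q_y·3.8 − 1150·1.2 − 3350·0.7 = 0 → Q_y = 3725/3.8 = 980.263 ≈ 980.3 N.
ΣF_y = 0: P_y + 980.263 − 1150 − 3350 = 0 → P_y = 3520 N.
ΣF_x = 0: P_x + 1700 = 0 → P_x = -1700 N.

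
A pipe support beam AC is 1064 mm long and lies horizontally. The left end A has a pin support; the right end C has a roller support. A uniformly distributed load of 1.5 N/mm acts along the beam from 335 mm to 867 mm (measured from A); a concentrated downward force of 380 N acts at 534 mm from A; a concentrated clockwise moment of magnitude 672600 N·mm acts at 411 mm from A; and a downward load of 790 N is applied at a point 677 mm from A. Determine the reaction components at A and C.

A_x = 0, A_y = 191.7 N, C_y = 1776 N

Resultant of the distributed load: 1.5 × 532 = 798 N at 601 mm from A.
Taking moments about A: C_y·1064 − (1.5·532)·601 − 380·534 − 672600 − 790·677 = 0 → C_y = 1889948/1064 = 1776.27 ≈ 1776 N.
ΣF_y = 0: A_y + 1776.27 − 1.5·532 − 380 − 790 = 0 → A_y = 191.7 N.
ΣF_x = 0: no horizontal applied forces, so A_x = 0.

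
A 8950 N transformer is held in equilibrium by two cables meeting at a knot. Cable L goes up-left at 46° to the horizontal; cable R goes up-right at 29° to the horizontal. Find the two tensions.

T_L = 8104 N, T_R = 6437 N

ΣF_x = 0: −T_L·cos46° + T_R·cos29° = 0 → T_R = 0.79424·T_L.
ΣF_y = 0: T_L·sin46° + T_R·sin29° = 8950.
Substitute: T_L·(0.71934 + 0.79424·0.48481) = 8950 → T_L = 8103.98 ≈ 8104 N.
Then T_R = 0.79424 × 8103.98 = 6437 N.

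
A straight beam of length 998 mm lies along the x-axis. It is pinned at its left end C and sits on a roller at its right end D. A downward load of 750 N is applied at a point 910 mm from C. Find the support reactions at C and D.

C_x = 0, C_y = 66.13 N, D_y = 683.9 N

Moments about C: D_y·998 − 750·910 = 0 → D_y = 682500/998 = 683.868 ≈ 683.9 N.
ΣF_y = 0: C_y + 683.868 − 750 = 0 → C_y = 66.13 N.
ΣF_x = 0: no horizontal applied forces, so C_x = 0.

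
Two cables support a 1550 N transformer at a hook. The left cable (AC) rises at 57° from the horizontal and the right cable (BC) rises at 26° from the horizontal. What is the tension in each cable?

T_AC = 1404 N, T_BC = 850.5 N

ΣF_x = 0: −T_AC·cos57° + T_BC·cos26° = 0 → T_BC = 0.605966·T_AC.
ΣF_y = 0: T_AC·sin57° + T_BC·sin26° = 1550.
Substitute: T_AC·(0.838671 + 0.605966·0.438371) = 1550 → T_AC = 1403.59 ≈ 1404 N.
Then T_BC = 0.605966 × 1403.59 = 850.5 N.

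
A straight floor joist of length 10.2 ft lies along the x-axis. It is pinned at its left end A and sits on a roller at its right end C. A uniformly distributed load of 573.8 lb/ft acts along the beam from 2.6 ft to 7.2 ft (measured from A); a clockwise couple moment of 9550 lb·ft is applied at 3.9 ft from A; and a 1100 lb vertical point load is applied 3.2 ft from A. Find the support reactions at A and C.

A_x = 0, A_y = 1190 lb, C_y = 2549 lb

Resultant of the distributed load: 573.8 × 4.6 = 2639.48 lb at 4.9 ft from A.
ΣM about A: C_y·10.2 − (573.8·4.6)·4.9 − 9550 − 1100·3.2 = 0 → C_y = 26003.452/10.2 = 2549.36 ≈ 2549 lb.
ΣF_y = 0: A_y + 2549.36 − 573.8·4.6 − 1100 = 0 → A_y = 1190 lb.
ΣF_x = 0: no horizontal applied forces, so A_x = 0.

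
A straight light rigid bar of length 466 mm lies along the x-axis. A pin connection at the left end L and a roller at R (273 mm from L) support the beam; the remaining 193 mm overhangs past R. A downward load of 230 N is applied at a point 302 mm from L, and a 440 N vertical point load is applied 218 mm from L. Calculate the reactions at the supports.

ΣM about L: R_y·273 − 230·302 − 440·218 = 0 → R_y = 165380/273 = 605.788 ≈ 605.8 N.
ΣF_y = 0: L_y + 605.788 − 230 − 440 = 0 → L_y = 64.21 N.
ΣF_x = 0: no horizontal applied forces, so L_x = 0.

L_x = 0, L_y = 64.21 N, R_y = 605.8 N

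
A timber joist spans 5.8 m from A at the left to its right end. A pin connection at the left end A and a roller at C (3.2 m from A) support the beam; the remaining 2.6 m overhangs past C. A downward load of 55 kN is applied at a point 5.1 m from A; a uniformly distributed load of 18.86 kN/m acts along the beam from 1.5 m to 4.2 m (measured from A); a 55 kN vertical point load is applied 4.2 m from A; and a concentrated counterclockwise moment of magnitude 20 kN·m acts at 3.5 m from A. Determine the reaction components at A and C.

A_x = 0, A_y = -38.02 kN, C_y = 198.9 kN

Resultant of the distributed load: 18.86 × 2.7 = 50.922 kN at 2.85 m from A.
ΣM about A: C_y·3.2 − 55·5.1 − (18.86·2.7)·2.85 − 55·4.2 + 20 = 0 → C_y = 636.6277/3.2 = 198.946 ≈ 198.9 kN.
ΣF_y = 0: A_y + 198.946 − 55 − 18.86·2.7 − 55 = 0 → A_y = -38.02 kN.
ΣF_x = 0: no horizontal applied forces, so A_x = 0.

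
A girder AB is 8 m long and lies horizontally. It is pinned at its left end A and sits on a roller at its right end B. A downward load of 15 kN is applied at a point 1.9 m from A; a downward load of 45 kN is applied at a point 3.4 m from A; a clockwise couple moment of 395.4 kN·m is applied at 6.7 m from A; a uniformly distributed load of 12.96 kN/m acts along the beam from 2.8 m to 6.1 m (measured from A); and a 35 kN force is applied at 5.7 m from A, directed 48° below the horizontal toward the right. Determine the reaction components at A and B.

A_x = -23.42 kN, A_y = 14.34 kN, B_y = 114.4 kN

Resultant of the distributed load: 12.96 × 3.3 = 42.768 kN at 4.45 m from A.
Moments about A: B_y·8 − 15·1.9 − 45·3.4 − 395.4 − (12.96·3.3)·4.45 − 35·sin48°·5.7 = 0 → B_y = 915.475/8 = 114.434 ≈ 114.4 kN.
ΣF_y = 0: A_y + 114.434 − 15 − 45 − 12.96·3.3 − 35·sin48° = 0 → A_y = 14.34 kN.
ΣF_x = 0: A_x + 35·cos48° = 0 → A_x = -23.42 kN.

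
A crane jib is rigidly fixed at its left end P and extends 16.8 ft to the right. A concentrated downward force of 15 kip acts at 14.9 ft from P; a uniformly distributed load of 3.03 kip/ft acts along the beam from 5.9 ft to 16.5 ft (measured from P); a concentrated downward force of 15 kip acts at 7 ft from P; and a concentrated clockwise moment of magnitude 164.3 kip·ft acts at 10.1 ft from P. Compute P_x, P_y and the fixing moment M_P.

P_x = 0, P_y = 62.12 kip, M_P = 852.5 kip·ft

Resultant of the distributed load: 3.03 × 10.6 = 32.118 kip at 11.2 ft from P.
ΣF_x = 0: P_x = 0.
ΣF_y = 0: P_y − 15 − 3.03·10.6 − 15 = 0 → P_y = 62.12 kip.
ΣM about P: M_P − 15·14.9 − (3.03·10.6)·11.2 − 15·7 − 164.3 = 0 → M_P = 852.5 kip·ft.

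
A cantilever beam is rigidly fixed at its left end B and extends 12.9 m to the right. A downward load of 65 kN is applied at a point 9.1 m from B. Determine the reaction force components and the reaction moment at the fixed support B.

B_x = 0, B_y = 65.00 kN, M_B = 591.5 kN·m

ΣF_x = 0: B_x = 0.
ΣF_y = 0: B_y − 65 = 0 → B_y = 65.00 kN.
ΣM about B: M_B − 65·9.1 = 0 → M_B = 591.5 kN·m.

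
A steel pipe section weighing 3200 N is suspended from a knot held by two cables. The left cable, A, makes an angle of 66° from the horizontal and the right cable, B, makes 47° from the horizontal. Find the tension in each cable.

T_A = 2371 N, T_B = 1414 N

ΣF_x = 0: −T_A·cos66° + T_B·cos47° = 0 → T_B = 0.596389·T_A.
ΣF_y = 0: T_A·sin66° + T_B·sin47° = 3200.
Substitute: T_A·(0.913545 + 0.596389·0.731354) = 3200 → T_A = 2370.87 ≈ 2371 N.
Then T_B = 0.596389 × 2370.87 = 1414 N.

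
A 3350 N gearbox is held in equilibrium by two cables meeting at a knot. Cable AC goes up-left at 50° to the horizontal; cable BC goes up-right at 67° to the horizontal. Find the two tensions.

T_AC = 1469 N, T_BC = 2417 N

ΣF_x = 0: −T_AC·cos50° + T_BC·cos67° = 0 → T_BC = 1.64509·T_AC.
ΣF_y = 0: T_AC·sin50° + T_BC·sin67° = 3350.
Substitute: T_AC·(0.766044 + 1.64509·0.920505) = 3350 → T_AC = 1469.07 ≈ 1469 N.
Then T_BC = 1.64509 × 1469.07 = 2417 N.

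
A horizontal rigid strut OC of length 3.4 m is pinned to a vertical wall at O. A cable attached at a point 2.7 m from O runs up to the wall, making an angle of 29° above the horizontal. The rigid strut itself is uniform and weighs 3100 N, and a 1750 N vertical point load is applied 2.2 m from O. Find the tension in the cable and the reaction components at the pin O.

T = 6967 N, O_x = 6094 N, O_y = 1472 N

ΣM about O: T·sin29°·2.7 − 3100·1.7 − 1750·2.2 = 0 → T = 9120/(2.7·0.48481) = 6967.22 ≈ 6967 N.
ΣF_x = 0: O_x − T·cos29° = 0 → O_x = 6967.22 × 0.87462 = 6094 N.
ΣF_y = 0: O_y + T·sin29° − 3100 − 1750 = 0 → O_y = 4850 − 6967.22 × 0.48481 = 1472 N.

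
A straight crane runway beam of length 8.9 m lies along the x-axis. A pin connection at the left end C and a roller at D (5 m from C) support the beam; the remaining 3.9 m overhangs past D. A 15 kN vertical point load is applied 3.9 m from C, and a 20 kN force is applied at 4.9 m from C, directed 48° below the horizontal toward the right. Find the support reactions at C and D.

Moments about C: D_y·5 − 15·3.9 − 20·sin48°·4.9 = 0 → D_y = 131.328/5 = 26.2656 ≈ 26.27 kN.
ΣF_y = 0: C_y + 26.2656 − 15 − 20·sin48° = 0 → C_y = 3.597 kN.
ΣF_x = 0: C_x + 20·cos48° = 0 → C_x = -13.38 kN.

C_x = -13.38 kN, C_y = 3.597 kN, D_y = 26.27 kN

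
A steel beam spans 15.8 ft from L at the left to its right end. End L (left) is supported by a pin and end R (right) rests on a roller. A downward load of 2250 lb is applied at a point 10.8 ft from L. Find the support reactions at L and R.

L_x = 0, L_y = 712.0 lb, R_y = 1538 lb

Moments about L: R_y·15.8 − 2250·10.8 = 0 → R_y = 24300/15.8 = 1537.97 ≈ 1538 lb.
ΣF_y = 0: L_y + 1537.97 − 2250 = 0 → L_y = 712.0 lb.
ΣF_x = 0: no horizontal applied forces, so L_x = 0.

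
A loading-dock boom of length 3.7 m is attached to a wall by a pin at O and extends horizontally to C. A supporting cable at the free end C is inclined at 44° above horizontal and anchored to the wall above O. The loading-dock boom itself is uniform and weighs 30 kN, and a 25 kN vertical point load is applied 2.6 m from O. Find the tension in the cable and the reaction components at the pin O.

T = 46.88 kN, O_x = 33.72 kN, O_y = 22.43 kN

ΣM about O: T·sin44°·3.7 − 30·1.85 − 25·2.6 = 0 → T = 120.5/(3.7·0.694658) = 46.8829 ≈ 46.88 kN.
ΣF_x = 0: O_x − T·cos44° = 0 → O_x = 46.8829 × 0.71934 = 33.72 kN.
ΣF_y = 0: O_y + T·sin44° − 30 − 25 = 0 → O_y = 55 − 46.8829 × 0.694658 = 22.43 kN.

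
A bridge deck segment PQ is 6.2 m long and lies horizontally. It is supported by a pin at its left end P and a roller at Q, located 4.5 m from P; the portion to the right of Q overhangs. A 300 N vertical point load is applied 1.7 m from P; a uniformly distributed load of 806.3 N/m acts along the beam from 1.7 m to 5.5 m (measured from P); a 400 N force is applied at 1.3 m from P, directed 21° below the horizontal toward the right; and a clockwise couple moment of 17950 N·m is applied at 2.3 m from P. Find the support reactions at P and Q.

P_x = -373.4 N, P_y = -3087 N, Q_y = 6595 N

Resultant of the distributed load: 806.3 × 3.8 = 3063.94 N at 3.6 m from P.
Taking moments about P: Q_y·4.5 − 300·1.7 − (806.3·3.8)·3.6 − 400·sin21°·1.3 − 17950 = 0 → Q_y = 29676.5/4.5 = 6594.78 ≈ 6595 N.
ΣF_y = 0: P_y + 6594.78 − 300 − 806.3·3.8 − 400·sin21° = 0 → P_y = -3087 N.
ΣF_x = 0: P_x + 400·cos21° = 0 → P_x = -373.4 N.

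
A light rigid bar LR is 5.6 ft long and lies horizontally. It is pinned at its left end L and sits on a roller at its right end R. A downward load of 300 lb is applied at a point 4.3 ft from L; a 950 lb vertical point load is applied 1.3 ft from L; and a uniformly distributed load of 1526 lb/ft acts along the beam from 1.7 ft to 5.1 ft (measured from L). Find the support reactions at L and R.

L_x = 0, L_y = 2837 lb, R_y = 3601 lb

Resultant of the distributed load: 1526 × 3.4 = 5188.4 lb at 3.4 ft from L.
Taking moments about L: R_y·5.6 − 300·4.3 − 950·1.3 − (1526·3.4)·3.4 = 0 → R_y = 20165.56/5.6 = 3600.99 ≈ 3601 lb.
ΣF_y = 0: L_y + 3600.99 − 300 − 950 − 1526·3.4 = 0 → L_y = 2837 lb.
ΣF_x = 0: no horizontal applied forces, so L_x = 0.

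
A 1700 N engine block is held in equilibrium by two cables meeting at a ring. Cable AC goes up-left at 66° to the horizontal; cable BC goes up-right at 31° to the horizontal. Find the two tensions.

ΣF_x = 0: −T_AC·cos66° + T_BC·cos31° = 0 → T_BC = 0.474513·T_AC.
ΣF_y = 0: T_AC·sin66° + T_BC·sin31° = 1700.
Substitute: T_AC·(0.913545 + 0.474513·0.515038) = 1700 → T_AC = 1468.13 ≈ 1468 N.
Then T_BC = 0.474513 × 1468.13 = 696.6 N.

T_AC = 1468 N, T_BC = 696.6 N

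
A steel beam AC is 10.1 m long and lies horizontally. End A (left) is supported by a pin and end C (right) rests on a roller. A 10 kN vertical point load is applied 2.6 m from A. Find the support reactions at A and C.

A_x = 0, A_y = 7.426 kN, C_y = 2.574 kN

Moments about A: C_y·10.1 − 10·2.6 = 0 → C_y = 26/10.1 = 2.57426 ≈ 2.574 kN.
ΣF_y = 0: A_y + 2.57426 − 10 = 0 → A_y = 7.426 kN.
ΣF_x = 0: no horizontal applied forces, so A_x = 0.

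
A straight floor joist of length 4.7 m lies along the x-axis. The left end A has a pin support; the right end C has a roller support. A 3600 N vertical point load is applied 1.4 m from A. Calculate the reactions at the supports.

A_x = 0, A_y = 2528 N, C_y = 1072 N

Moments about A: C_y·4.7 − 3600·1.4 = 0 → C_y = 5040/4.7 = 1072.34 ≈ 1072 N.
ΣF_y = 0: A_y + 1072.34 − 3600 = 0 → A_y = 2528 N.
ΣF_x = 0: no horizontal applied forces, so A_x = 0.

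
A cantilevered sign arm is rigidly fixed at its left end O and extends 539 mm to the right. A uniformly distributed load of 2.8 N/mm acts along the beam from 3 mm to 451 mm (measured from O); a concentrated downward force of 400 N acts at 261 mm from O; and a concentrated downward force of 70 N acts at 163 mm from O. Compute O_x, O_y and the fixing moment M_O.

O_x = 0, O_y = 1724 N, M_O = 400600 N·mm

Resultant of the distributed load: 2.8 × 448 = 1254.4 N at 227 mm from O.
ΣF_x = 0: O_x = 0.
ΣF_y = 0: O_y − 2.8·448 − 400 − 70 = 0 → O_y = 1724 N.
ΣM about O: M_O − (2.8·448)·227 − 400·261 − 70·163 = 0 → M_O = 400600 N·mm.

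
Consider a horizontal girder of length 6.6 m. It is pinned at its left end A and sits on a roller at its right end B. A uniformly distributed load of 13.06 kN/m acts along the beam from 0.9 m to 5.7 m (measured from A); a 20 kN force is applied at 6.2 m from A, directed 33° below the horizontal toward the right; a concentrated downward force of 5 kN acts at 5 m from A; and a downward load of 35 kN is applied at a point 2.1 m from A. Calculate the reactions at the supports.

A_x = -16.77 kN, A_y = 57.08 kN, B_y = 56.50 kN

Resultant of the distributed load: 13.06 × 4.8 = 62.688 kN at 3.3 m from A.
Taking moments about A: B_y·6.6 − (13.06·4.8)·3.3 − 20·sin33°·6.2 − 5·5 − 35·2.1 = 0 → B_y = 372.906/6.6 = 56.5009 ≈ 56.50 kN.
ΣF_y = 0: A_y + 56.5009 − 13.06·4.8 − 20·sin33° − 5 − 35 = 0 → A_y = 57.08 kN.
ΣF_x = 0: A_x + 20·cos33° = 0 → A_x = -16.77 kN.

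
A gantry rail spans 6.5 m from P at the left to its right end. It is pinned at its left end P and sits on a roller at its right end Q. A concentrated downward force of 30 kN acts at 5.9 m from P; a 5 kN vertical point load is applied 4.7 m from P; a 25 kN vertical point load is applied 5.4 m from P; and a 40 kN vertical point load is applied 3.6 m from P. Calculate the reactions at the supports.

Moments about P: Q_y·6.5 − 30·5.9 − 5·4.7 − 25·5.4 − 40·3.6 = 0 → Q_y = 479.5/6.5 = 73.7692 ≈ 73.77 kN.
ΣF_y = 0: P_y + 73.7692 − 30 − 5 − 25 − 40 = 0 → P_y = 26.23 kN.
ΣF_x = 0: no horizontal applied forces, so P_x = 0.

P_x = 0, P_y = 26.23 kN, Q_y = 73.77 kN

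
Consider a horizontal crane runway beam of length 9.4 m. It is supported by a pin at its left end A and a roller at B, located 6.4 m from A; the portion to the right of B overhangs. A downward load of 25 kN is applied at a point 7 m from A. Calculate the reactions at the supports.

ΣM about A: B_y·6.4 − 25·7 = 0 → B_y = 175/6.4 = 27.3438 ≈ 27.34 kN.
ΣF_y = 0: A_y + 27.3438 − 25 = 0 → A_y = -2.344 kN.
ΣF_x = 0: no horizontal applied forces, so A_x = 0.

A_x = 0, A_y = -2.344 kN, B_y = 27.34 kN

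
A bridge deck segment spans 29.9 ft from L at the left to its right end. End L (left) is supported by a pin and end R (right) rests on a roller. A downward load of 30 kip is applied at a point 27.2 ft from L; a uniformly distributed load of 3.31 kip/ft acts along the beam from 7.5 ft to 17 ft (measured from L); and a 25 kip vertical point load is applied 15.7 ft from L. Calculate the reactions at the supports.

L_x = 0, L_y = 33.14 kip, R_y = 53.30 kip

Resultant of the distributed load: 3.31 × 9.5 = 31.445 kip at 12.25 ft from L.
Taking moments about L: R_y·29.9 − 30·27.2 − (3.31·9.5)·12.25 − 25·15.7 = 0 → R_y = 1593.70125/29.9 = 53.301 ≈ 53.30 kip.
ΣF_y = 0: L_y + 53.301 − 30 − 3.31·9.5 − 25 = 0 → L_y = 33.14 kip.
ΣF_x = 0: no horizontal applied forces, so L_x = 0.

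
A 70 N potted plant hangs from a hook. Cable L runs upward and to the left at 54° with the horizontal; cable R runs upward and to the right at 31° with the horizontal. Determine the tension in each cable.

ΣF_x = 0: −T_L·cos54° + T_R·cos31° = 0 → T_R = 0.68573·T_L.
ΣF_y = 0: T_L·sin54° + T_R·sin31° = 70.
Substitute: T_L·(0.809017 + 0.68573·0.515038) = 70 → T_L = 60.2309 ≈ 60.23 N.
Then T_R = 0.68573 × 60.2309 = 41.30 N.

T_L = 60.23 N, T_R = 41.30 N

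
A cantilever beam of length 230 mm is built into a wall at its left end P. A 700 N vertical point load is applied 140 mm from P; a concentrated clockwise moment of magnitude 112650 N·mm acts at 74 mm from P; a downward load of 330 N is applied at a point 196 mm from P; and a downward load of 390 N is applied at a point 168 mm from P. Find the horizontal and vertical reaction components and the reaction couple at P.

P_x = 0, P_y = 1420 N, M_P = 340800 N·mm

ΣF_x = 0: P_x = 0.
ΣF_y = 0: P_y − 700 − 330 − 390 = 0 → P_y = 1420 N.
ΣM about P: M_P − 700·140 − 112650 − 330·196 − 390·168 = 0 → M_P = 340800 N·mm.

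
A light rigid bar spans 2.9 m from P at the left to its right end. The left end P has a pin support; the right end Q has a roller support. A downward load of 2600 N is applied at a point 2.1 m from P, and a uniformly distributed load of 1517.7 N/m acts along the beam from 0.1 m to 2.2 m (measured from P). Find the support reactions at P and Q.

P_x = 0, P_y = 2641 N, Q_y = 3147 N

Resultant of the distributed load: 1517.7 × 2.1 = 3187.17 N at 1.15 m from P.
Moments about P: Q_y·2.9 − 2600·2.1 − (1517.7·2.1)·1.15 = 0 → Q_y = 9125.2455/2.9 = 3146.64 ≈ 3147 N.
ΣF_y = 0: P_y + 3146.64 − 2600 − 1517.7·2.1 = 0 → P_y = 2641 N.
ΣF_x = 0: no horizontal applied forces, so P_x = 0.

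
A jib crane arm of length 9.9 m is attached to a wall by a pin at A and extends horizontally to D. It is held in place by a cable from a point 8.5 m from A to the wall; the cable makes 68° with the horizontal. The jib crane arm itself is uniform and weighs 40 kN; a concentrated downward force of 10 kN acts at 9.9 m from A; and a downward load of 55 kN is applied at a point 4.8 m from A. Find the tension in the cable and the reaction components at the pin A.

T = 71.18 kN, A_x = 26.67 kN, A_y = 39.00 kN

ΣM about A: T·sin68°·8.5 − 40·4.95 − 10·9.9 − 55·4.8 = 0 → T = 561/(8.5·0.927184) = 71.1833 ≈ 71.18 kN.
ΣF_x = 0: A_x − T·cos68° = 0 → A_x = 71.1833 × 0.374607 = 26.67 kN.
ΣF_y = 0: A_y + T·sin68° − 40 − 10 − 55 = 0 → A_y = 105 − 71.1833 × 0.927184 = 39.00 kN.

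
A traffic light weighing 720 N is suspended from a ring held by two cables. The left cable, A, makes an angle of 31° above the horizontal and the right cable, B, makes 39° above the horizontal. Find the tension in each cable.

ΣF_x = 0: −T_A·cos31° + T_B·cos39° = 0 → T_B = 1.10297·T_A.
ΣF_y = 0: T_A·sin31° + T_B·sin39° = 720.
Substitute: T_A·(0.515038 + 1.10297·0.62932) = 720 → T_A = 595.455 ≈ 595.5 N.
Then T_B = 1.10297 × 595.455 = 656.8 N.

T_A = 595.5 N, T_B = 656.8 N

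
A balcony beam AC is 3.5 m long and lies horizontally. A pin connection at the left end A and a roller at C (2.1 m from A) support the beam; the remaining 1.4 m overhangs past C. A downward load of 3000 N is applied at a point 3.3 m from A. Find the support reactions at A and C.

ΣM about A: C_y·2.1 − 3000·3.3 = 0 → C_y = 9900/2.1 = 4714.29 ≈ 4714 N.
ΣF_y = 0: A_y + 4714.29 − 3000 = 0 → A_y = -1714 N.
ΣF_x = 0: no horizontal applied forces, so A_x = 0.

A_x = 0, A_y = -1714 N, C_y = 4714 N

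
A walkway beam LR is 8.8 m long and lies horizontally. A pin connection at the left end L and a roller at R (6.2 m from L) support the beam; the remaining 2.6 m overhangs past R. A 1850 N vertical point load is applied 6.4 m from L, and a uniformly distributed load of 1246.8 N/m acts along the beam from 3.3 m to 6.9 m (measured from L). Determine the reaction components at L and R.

Resultant of the distributed load: 1246.8 × 3.6 = 4488.48 N at 5.1 m from L.
Taking moments about L: R_y·6.2 − 1850·6.4 − (1246.8·3.6)·5.1 = 0 → R_y = 34731.248/6.2 = 5601.81 ≈ 5602 N.
ΣF_y = 0: L_y + 5601.81 − 1850 − 1246.8·3.6 = 0 → L_y = 736.7 N.
ΣF_x = 0: no horizontal applied forces, so L_x = 0.

L_x = 0, L_y = 736.7 N, R_y = 5602 N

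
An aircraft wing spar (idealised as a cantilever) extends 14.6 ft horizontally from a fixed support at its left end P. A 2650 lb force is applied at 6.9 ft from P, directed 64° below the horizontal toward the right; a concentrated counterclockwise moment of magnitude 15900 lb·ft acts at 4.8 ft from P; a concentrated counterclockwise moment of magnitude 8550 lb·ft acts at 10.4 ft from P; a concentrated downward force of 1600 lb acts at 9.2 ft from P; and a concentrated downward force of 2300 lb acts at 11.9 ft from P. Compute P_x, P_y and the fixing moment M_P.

ΣF_x = 0: P_x + 2650·cos64° = 0 → P_x = -1162 lb.
ΣF_y = 0: P_y − 2650·sin64° − 1600 − 2300 = 0 → P_y = 6282 lb.
ΣM about P: M_P − 2650·sin64°·6.9 + 15900 + 8550 − 1600·9.2 − 2300·11.9 = 0 → M_P = 34070 lb·ft.

P_x = -1162 lb, P_y = 6282 lb, M_P = 34070 lb·ft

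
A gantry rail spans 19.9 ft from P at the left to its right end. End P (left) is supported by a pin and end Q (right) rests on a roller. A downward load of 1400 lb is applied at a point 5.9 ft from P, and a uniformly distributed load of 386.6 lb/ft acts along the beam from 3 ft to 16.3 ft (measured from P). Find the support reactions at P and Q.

Resultant of the distributed load: 386.6 × 13.3 = 5141.78 lb at 9.65 ft from P.
Taking moments about P: Q_y·19.9 − 1400·5.9 − (386.6·13.3)·9.65 = 0 → Q_y = 57878.177/19.9 = 2908.45 ≈ 2908 lb.
ΣF_y = 0: P_y + 2908.45 − 1400 − 386.6·13.3 = 0 → P_y = 3633 lb.
ΣF_x = 0: no horizontal applied forces, so P_x = 0.

P_x = 0, P_y = 3633 lb, Q_y = 2908 lb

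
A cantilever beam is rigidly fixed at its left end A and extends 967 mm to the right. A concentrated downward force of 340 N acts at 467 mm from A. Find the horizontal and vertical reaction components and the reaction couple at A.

ΣF_x = 0: A_x = 0.
ΣF_y = 0: A_y − 340 = 0 → A_y = 340.0 N.
ΣM about A: M_A − 340·467 = 0 → M_A = 158800 N·mm.

A_x = 0, A_y = 340.0 N, M_A = 158800 N·mm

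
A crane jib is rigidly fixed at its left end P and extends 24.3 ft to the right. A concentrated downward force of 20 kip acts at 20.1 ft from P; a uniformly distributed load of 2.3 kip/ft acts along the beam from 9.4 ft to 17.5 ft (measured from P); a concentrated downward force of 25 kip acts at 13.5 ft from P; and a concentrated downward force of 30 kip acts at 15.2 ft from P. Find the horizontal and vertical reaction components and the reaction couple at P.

Resultant of the distributed load: 2.3 × 8.1 = 18.63 kip at 13.45 ft from P.
ΣF_x = 0: P_x = 0.
ΣF_y = 0: P_y − 20 − 2.3·8.1 − 25 − 30 = 0 → P_y = 93.63 kip.
ΣM about P: M_P − 20·20.1 − (2.3·8.1)·13.45 − 25·13.5 − 30·15.2 = 0 → M_P = 1446 kip·ft.

P_x = 0, P_y = 93.63 kip, M_P = 1446 kip·ft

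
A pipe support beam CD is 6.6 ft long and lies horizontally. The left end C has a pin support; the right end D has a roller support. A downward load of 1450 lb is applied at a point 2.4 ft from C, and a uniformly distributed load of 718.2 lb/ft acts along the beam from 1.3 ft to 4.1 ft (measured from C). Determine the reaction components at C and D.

C_x = 0, C_y = 2111 lb, D_y = 1350 lb

Resultant of the distributed load: 718.2 × 2.8 = 2010.96 lb at 2.7 ft from C.
Taking moments about C: D_y·6.6 − 1450·2.4 − (718.2·2.8)·2.7 = 0 → D_y = 8909.592/6.6 = 1349.94 ≈ 1350 lb.
ΣF_y = 0: C_y + 1349.94 − 1450 − 718.2·2.8 = 0 → C_y = 2111 lb.
ΣF_x = 0: no horizontal applied forces, so C_x = 0.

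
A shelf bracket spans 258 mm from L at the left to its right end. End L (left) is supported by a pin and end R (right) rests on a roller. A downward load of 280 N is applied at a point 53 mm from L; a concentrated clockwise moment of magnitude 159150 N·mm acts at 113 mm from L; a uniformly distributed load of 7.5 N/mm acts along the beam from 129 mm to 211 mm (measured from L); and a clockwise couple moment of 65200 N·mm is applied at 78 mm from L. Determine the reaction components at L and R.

Resultant of the distributed load: 7.5 × 82 = 615 N at 170 mm from L.
Taking moments about L: R_y·258 − 280·53 − 159150 − (7.5·82)·170 − 65200 = 0 → R_y = 343740/258 = 1332.33 ≈ 1332 N.
ΣF_y = 0: L_y + 1332.33 − 280 − 7.5·82 = 0 → L_y = -437.3 N.
ΣF_x = 0: no horizontal applied forces, so L_x = 0.

L_x = 0, L_y = -437.3 N, R_y = 1332 N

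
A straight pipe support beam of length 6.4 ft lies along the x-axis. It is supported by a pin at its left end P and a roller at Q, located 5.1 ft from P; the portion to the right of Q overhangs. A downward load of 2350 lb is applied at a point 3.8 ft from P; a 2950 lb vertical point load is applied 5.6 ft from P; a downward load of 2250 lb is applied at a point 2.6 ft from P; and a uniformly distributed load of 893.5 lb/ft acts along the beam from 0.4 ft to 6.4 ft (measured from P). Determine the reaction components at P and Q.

Resultant of the distributed load: 893.5 × 6 = 5361 lb at 3.4 ft from P.
Moments about P: Q_y·5.1 − 2350·3.8 − 2950·5.6 − 2250·2.6 − (893.5·6)·3.4 = 0 → Q_y = 49527.4/5.1 = 9711.25 ≈ 9711 lb.
ΣF_y = 0: P_y + 9711.25 − 2350 − 2950 − 2250 − 893.5·6 = 0 → P_y = 3200 lb.
ΣF_x = 0: no horizontal applied forces, so P_x = 0.

P_x = 0, P_y = 3200 lb, Q_y = 9711 lb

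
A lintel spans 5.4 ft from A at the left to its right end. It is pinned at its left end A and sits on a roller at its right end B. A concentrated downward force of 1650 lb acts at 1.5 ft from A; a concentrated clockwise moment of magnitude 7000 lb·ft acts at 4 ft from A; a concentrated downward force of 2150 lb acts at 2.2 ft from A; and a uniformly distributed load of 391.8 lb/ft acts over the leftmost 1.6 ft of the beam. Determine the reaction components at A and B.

Resultant of the distributed load: 391.8 × 1.6 = 626.88 lb at 0.8 ft from A.
Moments about A: B_y·5.4 − 1650·1.5 − 7000 − 2150·2.2 − (391.8·1.6)·0.8 = 0 → B_y = 14706.504/5.4 = 2723.43 ≈ 2723 lb.
ΣF_y = 0: A_y + 2723.43 − 1650 − 2150 − 391.8·1.6 = 0 → A_y = 1703 lb.
ΣF_x = 0: no horizontal applied forces, so A_x = 0.

A_x = 0, A_y = 1703 lb, B_y = 2723 lb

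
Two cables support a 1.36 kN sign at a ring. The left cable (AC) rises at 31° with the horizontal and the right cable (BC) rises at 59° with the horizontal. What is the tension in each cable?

ΣF_x = 0: −T_AC·cos31° + T_BC·cos59° = 0 → T_BC = 1.66428·T_AC.
ΣF_y = 0: T_AC·sin31° + T_BC·sin59° = 1.36.
Substitute: T_AC·(0.515038 + 1.66428·0.857167) = 1.36 → T_AC = 0.700452 ≈ 0.7005 kN.
Then T_BC = 1.66428 × 0.700452 = 1.166 kN.

T_AC = 0.7005 kN, T_BC = 1.166 kN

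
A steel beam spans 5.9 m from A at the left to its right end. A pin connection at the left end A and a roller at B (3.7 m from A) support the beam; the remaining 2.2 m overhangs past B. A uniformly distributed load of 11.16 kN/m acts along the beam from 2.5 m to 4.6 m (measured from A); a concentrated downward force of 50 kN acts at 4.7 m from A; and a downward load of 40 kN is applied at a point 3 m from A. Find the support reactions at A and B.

Resultant of the distributed load: 11.16 × 2.1 = 23.436 kN at 3.55 m from A.
Taking moments about A: B_y·3.7 − (11.16·2.1)·3.55 − 50·4.7 − 40·3 = 0 → B_y = 438.1978/3.7 = 118.432 ≈ 118.4 kN.
ΣF_y = 0: A_y + 118.432 − 11.16·2.1 − 50 − 40 = 0 → A_y = -4.996 kN.
ΣF_x = 0: no horizontal applied forces, so A_x = 0.

A_x = 0, A_y = -4.996 kN, B_y = 118.4 kN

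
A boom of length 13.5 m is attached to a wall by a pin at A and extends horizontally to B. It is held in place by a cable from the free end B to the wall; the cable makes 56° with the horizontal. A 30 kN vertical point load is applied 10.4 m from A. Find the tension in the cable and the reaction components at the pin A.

T = 27.88 kN, A_x = 15.59 kN, A_y = 6.889 kN

ΣM about A: T·sin56°·13.5 − 30·10.4 = 0 → T = 312/(13.5·0.829038) = 27.877 ≈ 27.88 kN.
ΣF_x = 0: A_x − T·cos56° = 0 → A_x = 27.877 × 0.559193 = 15.59 kN.
ΣF_y = 0: A_y + T·sin56° − 30 = 0 → A_y = 30 − 27.877 × 0.829038 = 6.889 kN.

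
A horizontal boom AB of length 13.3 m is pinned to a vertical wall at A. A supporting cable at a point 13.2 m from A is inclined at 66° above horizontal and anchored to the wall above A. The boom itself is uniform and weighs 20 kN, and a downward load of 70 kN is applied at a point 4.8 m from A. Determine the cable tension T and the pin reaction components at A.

T = 38.89 kN, A_x = 15.82 kN, A_y = 54.47 kN

ΣM about A: T·sin66°·13.2 − 20·6.65 − 70·4.8 = 0 → T = 469/(13.2·0.913545) = 38.8928 ≈ 38.89 kN.
ΣF_x = 0: A_x − T·cos66° = 0 → A_x = 38.8928 × 0.406737 = 15.82 kN.
ΣF_y = 0: A_y + T·sin66° − 20 − 70 = 0 → A_y = 90 − 38.8928 × 0.913545 = 54.47 kN.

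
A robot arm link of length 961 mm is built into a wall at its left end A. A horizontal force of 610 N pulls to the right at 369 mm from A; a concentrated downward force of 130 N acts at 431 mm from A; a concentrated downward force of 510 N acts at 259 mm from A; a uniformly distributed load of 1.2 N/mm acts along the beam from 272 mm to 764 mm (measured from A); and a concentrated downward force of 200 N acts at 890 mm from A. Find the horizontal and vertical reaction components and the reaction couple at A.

Resultant of the distributed load: 1.2 × 492 = 590.4 N at 518 mm from A.
ΣF_x = 0: A_x + 610 = 0 → A_x = -610.0 N.
ΣF_y = 0: A_y − 130 − 510 − 1.2·492 − 200 = 0 → A_y = 1430 N.
ΣM about A: M_A − 130·431 − 510·259 − (1.2·492)·518 − 200·890 = 0 → M_A = 671900 N·mm.

A_x = -610.0 N, A_y = 1430 N, M_A = 671900 N·mm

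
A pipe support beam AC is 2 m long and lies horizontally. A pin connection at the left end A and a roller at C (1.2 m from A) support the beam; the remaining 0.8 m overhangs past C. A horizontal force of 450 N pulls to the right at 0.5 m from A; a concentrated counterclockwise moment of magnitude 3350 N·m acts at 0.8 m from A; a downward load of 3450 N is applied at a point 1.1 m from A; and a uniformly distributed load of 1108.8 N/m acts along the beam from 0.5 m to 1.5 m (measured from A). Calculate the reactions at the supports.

Resultant of the distributed load: 1108.8 × 1 = 1108.8 N at 1 m from A.
ΣM about A: C_y·1.2 + 3350 − 3450·1.1 − (1108.8·1)·1 = 0 → C_y = 1553.8/1.2 = 1294.83 ≈ 1295 N.
ΣF_y = 0: A_y + 1294.83 − 3450 − 1108.8·1 = 0 → A_y = 3264 N.
ΣF_x = 0: A_x + 450 = 0 → A_x = -450.0 N.

A_x = -450.0 N, A_y = 3264 N, C_y = 1295 N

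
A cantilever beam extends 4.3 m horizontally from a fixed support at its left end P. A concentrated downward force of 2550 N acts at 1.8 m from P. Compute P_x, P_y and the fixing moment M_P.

ΣF_x = 0: P_x = 0.
ΣF_y = 0: P_y − 2550 = 0 → P_y = 2550 N.
ΣM about P: M_P − 2550·1.8 = 0 → M_P = 4590 N·m.

P_x = 0, P_y = 2550 N, M_P = 4590 N·m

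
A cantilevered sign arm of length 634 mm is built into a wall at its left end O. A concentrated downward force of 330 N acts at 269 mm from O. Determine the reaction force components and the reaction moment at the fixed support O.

O_x = 0, O_y = 330.0 N, M_O = 88770 N·mm

ΣF_x = 0: O_x = 0.
ΣF_y = 0: O_y − 330 = 0 → O_y = 330.0 N.
ΣM about O: M_O − 330·269 = 0 → M_O = 88770 N·mm.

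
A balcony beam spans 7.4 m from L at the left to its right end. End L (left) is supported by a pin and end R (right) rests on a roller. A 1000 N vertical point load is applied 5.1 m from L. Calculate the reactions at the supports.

L_x = 0, L_y = 310.8 N, R_y = 689.2 N

Moments about L: R_y·7.4 − 1000·5.1 = 0 → R_y = 5100/7.4 = 689.189 ≈ 689.2 N.
ΣF_y = 0: L_y + 689.189 − 1000 = 0 → L_y = 310.8 N.
ΣF_x = 0: no horizontal applied forces, so L_x = 0.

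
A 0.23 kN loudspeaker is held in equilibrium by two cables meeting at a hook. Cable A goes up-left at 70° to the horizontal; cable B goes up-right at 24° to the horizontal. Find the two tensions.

T_A = 0.2106 kN, T_B = 0.07886 kN

ΣF_x = 0: −T_A·cos70° + T_B·cos24° = 0 → T_B = 0.374388·T_A.
ΣF_y = 0: T_A·sin70° + T_B·sin24° = 0.23.
Substitute: T_A·(0.939693 + 0.374388·0.406737) = 0.23 → T_A = 0.210628 ≈ 0.2106 kN.
Then T_B = 0.374388 × 0.210628 = 0.07886 kN.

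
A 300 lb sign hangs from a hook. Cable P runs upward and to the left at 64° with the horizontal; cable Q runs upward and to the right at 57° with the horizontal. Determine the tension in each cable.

T_P = 190.6 lb, T_Q = 153.4 lb

ΣF_x = 0: −T_P·cos64° + T_Q·cos57° = 0 → T_Q = 0.804884·T_P.
ΣF_y = 0: T_P·sin64° + T_Q·sin57° = 300.
Substitute: T_P·(0.898794 + 0.804884·0.838671) = 300 → T_P = 190.618 ≈ 190.6 lb.
Then T_Q = 0.804884 × 190.618 = 153.4 lb.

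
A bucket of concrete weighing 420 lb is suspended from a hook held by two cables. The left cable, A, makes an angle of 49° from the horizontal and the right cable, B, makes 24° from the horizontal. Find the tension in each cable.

ΣF_x = 0: −T_A·cos49° + T_B·cos24° = 0 → T_B = 0.718146·T_A.
ΣF_y = 0: T_A·sin49° + T_B·sin24° = 420.
Substitute: T_A·(0.75471 + 0.718146·0.406737) = 420 → T_A = 401.22 ≈ 401.2 lb.
Then T_B = 0.718146 × 401.22 = 288.1 lb.

T_A = 401.2 lb, T_B = 288.1 lb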